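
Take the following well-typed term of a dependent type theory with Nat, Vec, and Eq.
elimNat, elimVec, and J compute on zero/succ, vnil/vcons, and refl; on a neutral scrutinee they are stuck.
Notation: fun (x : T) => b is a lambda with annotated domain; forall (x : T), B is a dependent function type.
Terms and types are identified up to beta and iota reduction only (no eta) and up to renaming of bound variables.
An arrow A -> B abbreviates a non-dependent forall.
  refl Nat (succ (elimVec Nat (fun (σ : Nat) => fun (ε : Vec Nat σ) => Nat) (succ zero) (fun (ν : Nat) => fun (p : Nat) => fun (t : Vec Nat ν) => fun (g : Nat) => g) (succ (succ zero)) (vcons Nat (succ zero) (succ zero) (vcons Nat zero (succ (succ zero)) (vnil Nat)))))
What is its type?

the term's type:
  Eq Nat (succ (succ zero)) (succ (succ zero))


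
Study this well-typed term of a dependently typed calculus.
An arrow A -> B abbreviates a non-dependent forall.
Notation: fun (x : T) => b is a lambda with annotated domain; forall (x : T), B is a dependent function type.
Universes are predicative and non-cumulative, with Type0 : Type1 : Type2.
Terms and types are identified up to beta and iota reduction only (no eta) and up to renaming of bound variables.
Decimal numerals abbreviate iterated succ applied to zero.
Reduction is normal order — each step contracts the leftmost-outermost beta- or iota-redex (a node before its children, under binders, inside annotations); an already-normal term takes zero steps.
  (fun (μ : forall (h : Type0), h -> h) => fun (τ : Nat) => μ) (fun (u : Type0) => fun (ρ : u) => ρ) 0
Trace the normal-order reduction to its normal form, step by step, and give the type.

normal-order reduction sequence:
  (fun (μ : forall (h : Type0), h -> h) => fun (τ : Nat) => μ) (fun (u : Type0) => fun (ρ : u) => ρ) 0
  ~> (fun (μ : Nat) => fun (h : Type0) => fun (τ : h) => τ) 0
  ~> fun (μ : Type0) => fun (h : μ) => h
type:
  forall (μ : Type0), μ -> μ


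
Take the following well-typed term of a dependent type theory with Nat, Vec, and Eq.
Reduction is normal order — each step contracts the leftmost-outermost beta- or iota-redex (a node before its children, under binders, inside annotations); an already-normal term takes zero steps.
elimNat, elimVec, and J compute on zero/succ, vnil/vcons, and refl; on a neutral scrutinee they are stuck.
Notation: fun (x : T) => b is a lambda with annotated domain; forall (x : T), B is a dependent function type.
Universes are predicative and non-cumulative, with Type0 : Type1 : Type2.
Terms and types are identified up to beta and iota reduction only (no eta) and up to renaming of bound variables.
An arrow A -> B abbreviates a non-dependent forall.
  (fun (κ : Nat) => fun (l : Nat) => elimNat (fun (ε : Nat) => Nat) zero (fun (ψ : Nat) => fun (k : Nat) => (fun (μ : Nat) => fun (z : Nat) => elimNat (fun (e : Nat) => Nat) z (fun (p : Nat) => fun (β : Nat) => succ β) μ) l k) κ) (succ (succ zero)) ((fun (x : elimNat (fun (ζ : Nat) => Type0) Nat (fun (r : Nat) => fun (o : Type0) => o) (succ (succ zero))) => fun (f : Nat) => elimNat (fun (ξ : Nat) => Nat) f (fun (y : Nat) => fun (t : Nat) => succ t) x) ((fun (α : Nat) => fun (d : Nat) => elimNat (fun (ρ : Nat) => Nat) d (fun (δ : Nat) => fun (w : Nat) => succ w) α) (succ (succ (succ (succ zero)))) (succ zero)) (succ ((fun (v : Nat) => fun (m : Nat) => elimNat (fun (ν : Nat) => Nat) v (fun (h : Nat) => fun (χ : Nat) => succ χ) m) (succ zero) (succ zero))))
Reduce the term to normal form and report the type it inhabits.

normal form:
  succ (succ (succ (succ (succ (succ (succ (succ (succ (succ (succ (succ (succ (succ (succ (succ zero)))))))))))))))
type:
  Nat
observation: the first redex contracted is a beta-redex; the normal form is reached in 141 normal-order steps.


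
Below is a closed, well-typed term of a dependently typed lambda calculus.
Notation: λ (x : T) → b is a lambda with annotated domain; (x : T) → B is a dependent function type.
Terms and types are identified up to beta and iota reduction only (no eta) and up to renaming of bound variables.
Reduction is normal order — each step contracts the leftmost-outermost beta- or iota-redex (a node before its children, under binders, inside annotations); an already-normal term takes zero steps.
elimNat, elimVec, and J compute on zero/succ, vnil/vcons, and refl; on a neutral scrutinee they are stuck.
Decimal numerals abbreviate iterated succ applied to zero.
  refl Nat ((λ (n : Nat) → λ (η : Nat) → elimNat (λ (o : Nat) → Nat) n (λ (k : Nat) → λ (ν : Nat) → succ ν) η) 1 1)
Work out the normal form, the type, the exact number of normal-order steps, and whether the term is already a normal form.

resulting normal form:
  refl Nat 2
the term's type:
  Eq Nat 2 2
steps to reach normal form (normal order): 6
started in normal form: no
first contracted redex: a beta-redex


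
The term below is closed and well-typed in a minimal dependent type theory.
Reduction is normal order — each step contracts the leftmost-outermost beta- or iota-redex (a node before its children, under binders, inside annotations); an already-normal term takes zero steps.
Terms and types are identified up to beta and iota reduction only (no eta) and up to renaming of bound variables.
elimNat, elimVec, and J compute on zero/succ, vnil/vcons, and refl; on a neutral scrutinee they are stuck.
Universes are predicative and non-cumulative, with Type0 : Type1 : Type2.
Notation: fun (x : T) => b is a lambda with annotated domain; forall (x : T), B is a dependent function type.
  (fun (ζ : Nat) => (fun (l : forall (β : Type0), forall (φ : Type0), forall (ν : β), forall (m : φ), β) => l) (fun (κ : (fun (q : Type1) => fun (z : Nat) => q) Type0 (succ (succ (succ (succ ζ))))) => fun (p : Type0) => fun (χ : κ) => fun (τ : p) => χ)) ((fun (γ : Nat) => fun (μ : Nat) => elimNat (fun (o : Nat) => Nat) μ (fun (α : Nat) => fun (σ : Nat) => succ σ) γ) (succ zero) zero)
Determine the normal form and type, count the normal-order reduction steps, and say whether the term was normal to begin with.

resulting normal form:
  fun (ζ : Type0) => fun (l : Type0) => fun (β : ζ) => fun (φ : l) => β
inferred type:
  forall (ζ : Type0), forall (l : Type0), forall (β : ζ), forall (φ : l), ζ
reduction steps (normal order): 4
term was already normal: no
first contracted redex: a beta-redex


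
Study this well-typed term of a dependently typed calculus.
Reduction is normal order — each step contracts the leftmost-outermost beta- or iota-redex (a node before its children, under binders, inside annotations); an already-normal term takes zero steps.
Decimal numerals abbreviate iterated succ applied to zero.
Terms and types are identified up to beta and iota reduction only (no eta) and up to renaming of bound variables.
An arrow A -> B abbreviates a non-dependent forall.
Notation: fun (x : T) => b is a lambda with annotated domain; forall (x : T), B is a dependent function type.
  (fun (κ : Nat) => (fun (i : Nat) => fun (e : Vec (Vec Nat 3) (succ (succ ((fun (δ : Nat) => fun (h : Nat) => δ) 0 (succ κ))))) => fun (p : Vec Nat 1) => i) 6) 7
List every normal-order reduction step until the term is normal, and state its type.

reduction (normal order):
  (fun (κ : Nat) => (fun (i : Nat) => fun (e : Vec (Vec Nat 3) (succ (succ ((fun (δ : Nat) => fun (h : Nat) => δ) 0 (succ κ))))) => fun (p : Vec Nat 1) => i) 6) 7
  ~> (fun (κ : Nat) => fun (i : Vec (Vec Nat 3) (succ (succ ((fun (e : Nat) => fun (δ : Nat) => e) 0 8)))) => fun (h : Vec Nat 1) => κ) 6
  ~> fun (κ : Vec (Vec Nat 3) (succ (succ ((fun (i : Nat) => fun (e : Nat) => i) 0 8)))) => fun (δ : Vec Nat 1) => 6
  ~> fun (κ : Vec (Vec Nat 3) (succ (succ ((fun (i : Nat) => 0) 8)))) => fun (e : Vec Nat 1) => 6
  ~> fun (κ : Vec (Vec Nat 3) 2) => fun (i : Vec Nat 1) => 6
type:
  Vec (Vec Nat 3) 2 -> Vec Nat 1 -> Nat


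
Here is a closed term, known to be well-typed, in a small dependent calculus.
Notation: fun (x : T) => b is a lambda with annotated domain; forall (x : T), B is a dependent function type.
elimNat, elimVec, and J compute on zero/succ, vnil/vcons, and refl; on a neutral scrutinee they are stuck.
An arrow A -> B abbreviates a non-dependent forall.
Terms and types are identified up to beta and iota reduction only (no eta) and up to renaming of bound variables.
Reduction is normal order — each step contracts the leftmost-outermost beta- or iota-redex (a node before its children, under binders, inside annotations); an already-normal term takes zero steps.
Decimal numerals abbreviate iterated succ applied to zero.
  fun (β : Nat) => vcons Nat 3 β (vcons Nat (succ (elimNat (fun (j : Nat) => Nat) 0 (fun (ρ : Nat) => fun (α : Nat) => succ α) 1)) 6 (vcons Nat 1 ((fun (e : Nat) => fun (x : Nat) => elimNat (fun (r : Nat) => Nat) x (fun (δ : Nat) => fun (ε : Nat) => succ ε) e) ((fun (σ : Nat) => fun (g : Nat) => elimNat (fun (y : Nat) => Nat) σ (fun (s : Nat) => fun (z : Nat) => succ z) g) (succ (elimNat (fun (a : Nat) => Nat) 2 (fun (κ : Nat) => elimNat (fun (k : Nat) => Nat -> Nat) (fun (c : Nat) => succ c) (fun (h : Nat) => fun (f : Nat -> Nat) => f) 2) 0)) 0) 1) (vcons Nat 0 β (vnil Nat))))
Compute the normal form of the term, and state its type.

resulting normal form:
  fun (β : Nat) => vcons Nat 3 β (vcons Nat 2 6 (vcons Nat 1 4 (vcons Nat 0 β (vnil Nat))))
the term's type:
  Nat -> Vec Nat 4


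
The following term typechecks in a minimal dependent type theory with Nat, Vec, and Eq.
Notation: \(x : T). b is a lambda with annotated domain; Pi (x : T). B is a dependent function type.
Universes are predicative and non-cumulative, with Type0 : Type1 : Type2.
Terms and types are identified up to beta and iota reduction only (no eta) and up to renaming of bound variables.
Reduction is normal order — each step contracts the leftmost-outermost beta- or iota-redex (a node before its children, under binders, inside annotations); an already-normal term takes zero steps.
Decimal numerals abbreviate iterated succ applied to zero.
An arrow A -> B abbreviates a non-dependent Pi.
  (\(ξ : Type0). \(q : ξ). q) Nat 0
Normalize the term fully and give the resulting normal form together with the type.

resulting normal form:
  0
inferred type:
  Nat
observation: the first redex contracted is a beta-redex; the normal form is reached in 2 normal-order steps.


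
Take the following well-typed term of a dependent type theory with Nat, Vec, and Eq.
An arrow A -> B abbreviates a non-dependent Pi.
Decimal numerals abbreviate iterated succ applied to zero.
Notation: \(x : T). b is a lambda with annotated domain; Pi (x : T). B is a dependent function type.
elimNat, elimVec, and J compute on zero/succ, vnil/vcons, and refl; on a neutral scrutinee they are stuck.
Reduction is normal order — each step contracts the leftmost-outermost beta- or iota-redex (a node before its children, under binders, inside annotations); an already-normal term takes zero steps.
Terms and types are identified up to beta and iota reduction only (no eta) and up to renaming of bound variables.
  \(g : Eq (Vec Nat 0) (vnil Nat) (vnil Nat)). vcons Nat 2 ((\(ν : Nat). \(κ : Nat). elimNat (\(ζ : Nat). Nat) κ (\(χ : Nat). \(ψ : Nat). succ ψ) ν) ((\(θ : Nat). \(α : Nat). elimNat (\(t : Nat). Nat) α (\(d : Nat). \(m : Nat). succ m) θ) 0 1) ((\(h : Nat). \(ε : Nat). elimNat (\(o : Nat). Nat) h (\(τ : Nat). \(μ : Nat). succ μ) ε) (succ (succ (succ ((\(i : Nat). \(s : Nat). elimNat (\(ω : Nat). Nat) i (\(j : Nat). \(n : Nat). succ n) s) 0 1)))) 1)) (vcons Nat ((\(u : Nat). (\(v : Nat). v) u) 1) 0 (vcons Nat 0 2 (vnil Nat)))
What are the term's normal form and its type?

reduced normal form:
  \(g : Eq (Vec Nat 0) (vnil Nat) (vnil Nat)). vcons Nat 2 6 (vcons Nat 1 0 (vcons Nat 0 2 (vnil Nat)))
inferred type:
  Eq (Vec Nat 0) (vnil Nat) (vnil Nat) -> Vec Nat 3
observation: 23 normal-order steps separate the term from its normal form.


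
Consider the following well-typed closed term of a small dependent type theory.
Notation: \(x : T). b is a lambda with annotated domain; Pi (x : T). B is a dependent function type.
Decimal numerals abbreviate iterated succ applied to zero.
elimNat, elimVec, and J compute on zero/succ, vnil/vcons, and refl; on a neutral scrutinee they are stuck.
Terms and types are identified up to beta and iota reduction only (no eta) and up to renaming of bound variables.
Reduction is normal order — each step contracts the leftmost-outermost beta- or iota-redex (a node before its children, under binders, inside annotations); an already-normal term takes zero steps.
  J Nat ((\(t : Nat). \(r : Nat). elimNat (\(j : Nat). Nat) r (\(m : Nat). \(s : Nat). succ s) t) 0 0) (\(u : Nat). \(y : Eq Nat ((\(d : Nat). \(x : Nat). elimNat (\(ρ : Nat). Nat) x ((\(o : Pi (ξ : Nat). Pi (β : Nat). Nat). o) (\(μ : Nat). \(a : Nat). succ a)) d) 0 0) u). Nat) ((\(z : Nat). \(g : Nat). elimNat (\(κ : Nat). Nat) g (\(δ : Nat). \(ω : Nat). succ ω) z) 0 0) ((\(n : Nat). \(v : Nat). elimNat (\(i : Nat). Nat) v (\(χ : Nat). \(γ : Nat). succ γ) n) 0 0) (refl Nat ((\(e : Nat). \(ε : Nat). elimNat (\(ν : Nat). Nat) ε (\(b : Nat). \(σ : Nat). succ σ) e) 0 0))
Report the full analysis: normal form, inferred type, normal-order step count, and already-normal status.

normal form:
  0
the term's type:
  Nat
reduction steps (normal order): 4
already normal: no
first redex: a J iota-redex


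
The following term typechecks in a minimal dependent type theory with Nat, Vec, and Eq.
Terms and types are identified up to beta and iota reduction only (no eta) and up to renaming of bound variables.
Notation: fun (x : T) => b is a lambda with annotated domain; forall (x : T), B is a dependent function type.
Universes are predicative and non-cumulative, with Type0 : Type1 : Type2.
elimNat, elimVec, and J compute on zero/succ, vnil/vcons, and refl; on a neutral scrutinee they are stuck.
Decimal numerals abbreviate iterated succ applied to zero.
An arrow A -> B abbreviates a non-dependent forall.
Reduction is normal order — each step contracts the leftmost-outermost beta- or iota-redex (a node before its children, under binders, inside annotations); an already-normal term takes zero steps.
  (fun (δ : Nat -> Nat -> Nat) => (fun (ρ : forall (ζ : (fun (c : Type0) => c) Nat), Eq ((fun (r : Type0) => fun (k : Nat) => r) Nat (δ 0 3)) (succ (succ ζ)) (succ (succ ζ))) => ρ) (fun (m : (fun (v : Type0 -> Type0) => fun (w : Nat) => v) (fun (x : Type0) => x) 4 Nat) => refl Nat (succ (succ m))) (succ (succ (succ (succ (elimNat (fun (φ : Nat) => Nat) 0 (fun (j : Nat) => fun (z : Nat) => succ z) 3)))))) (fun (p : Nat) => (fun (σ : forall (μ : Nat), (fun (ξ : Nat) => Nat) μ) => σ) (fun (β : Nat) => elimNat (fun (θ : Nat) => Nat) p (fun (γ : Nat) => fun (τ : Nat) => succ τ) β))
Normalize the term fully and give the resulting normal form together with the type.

resulting normal form:
  refl Nat 9
the term's type:
  Eq Nat 9 9
observation: the first redex contracted is a beta-redex; the normal form is reached in 13 normal-order steps.


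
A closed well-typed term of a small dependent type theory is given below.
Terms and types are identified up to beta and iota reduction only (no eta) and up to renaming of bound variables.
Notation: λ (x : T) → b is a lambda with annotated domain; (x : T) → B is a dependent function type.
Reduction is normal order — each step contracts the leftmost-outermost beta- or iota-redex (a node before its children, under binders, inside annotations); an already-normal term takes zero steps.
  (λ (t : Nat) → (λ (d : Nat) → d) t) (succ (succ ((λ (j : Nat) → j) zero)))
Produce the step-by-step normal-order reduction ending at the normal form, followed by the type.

normal-order reduction:
  (λ (t : Nat) → (λ (d : Nat) → d) t) (succ (succ ((λ (j : Nat) → j) zero)))
  ~> (λ (t : Nat) → t) (succ (succ ((λ (d : Nat) → d) zero)))
  ~> succ (succ ((λ (t : Nat) → t) zero))
  ~> succ (succ zero)
the term's type:
  Nat


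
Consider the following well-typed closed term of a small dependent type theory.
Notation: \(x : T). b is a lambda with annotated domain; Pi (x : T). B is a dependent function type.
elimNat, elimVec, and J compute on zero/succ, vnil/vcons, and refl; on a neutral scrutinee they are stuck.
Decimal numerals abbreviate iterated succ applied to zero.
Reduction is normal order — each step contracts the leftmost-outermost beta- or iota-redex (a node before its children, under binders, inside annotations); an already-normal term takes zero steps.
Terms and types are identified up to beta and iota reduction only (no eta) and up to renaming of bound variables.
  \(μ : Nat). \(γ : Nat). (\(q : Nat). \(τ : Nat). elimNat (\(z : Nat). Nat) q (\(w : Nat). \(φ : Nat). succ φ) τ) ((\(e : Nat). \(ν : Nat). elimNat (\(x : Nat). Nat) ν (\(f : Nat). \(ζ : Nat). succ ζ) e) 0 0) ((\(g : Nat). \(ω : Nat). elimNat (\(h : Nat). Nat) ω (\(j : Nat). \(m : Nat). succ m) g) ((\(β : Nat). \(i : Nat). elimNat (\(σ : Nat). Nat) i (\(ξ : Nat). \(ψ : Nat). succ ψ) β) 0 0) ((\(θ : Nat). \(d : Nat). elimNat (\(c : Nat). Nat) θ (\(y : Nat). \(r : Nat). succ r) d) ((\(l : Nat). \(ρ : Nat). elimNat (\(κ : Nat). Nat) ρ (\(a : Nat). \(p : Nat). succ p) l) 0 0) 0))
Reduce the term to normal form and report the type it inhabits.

resulting normal form:
  \(μ : Nat). \(γ : Nat). 0
type:
  Pi (μ : Nat). Pi (γ : Nat). Nat
observation: normalization takes exactly 18 steps under the normal-order strategy.


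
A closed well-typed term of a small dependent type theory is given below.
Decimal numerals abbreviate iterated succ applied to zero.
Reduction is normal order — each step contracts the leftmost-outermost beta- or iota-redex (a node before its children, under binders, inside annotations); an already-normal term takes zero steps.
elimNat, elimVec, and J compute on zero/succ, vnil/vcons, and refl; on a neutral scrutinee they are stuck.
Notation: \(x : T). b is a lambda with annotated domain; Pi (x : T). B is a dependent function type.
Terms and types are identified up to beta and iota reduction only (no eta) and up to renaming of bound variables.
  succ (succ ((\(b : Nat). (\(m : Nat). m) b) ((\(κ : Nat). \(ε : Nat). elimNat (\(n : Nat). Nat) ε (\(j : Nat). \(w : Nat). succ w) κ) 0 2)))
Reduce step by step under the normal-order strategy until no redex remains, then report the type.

normal-order reduction sequence:
  succ (succ ((\(b : Nat). (\(m : Nat). m) b) ((\(κ : Nat). \(ε : Nat). elimNat (\(n : Nat). Nat) ε (\(j : Nat). \(w : Nat). succ w) κ) 0 2)))
  ~> succ (succ ((\(b : Nat). b) ((\(m : Nat). \(κ : Nat). elimNat (\(ε : Nat). Nat) κ (\(n : Nat). \(j : Nat). succ j) m) 0 2)))
  ~> succ (succ ((\(b : Nat). \(m : Nat). elimNat (\(κ : Nat). Nat) m (\(ε : Nat). \(n : Nat). succ n) b) 0 2))
  ~> succ (succ ((\(b : Nat). elimNat (\(m : Nat). Nat) b (\(κ : Nat). \(ε : Nat). succ ε) 0) 2))
  ~> succ (succ (elimNat (\(b : Nat). Nat) 2 (\(m : Nat). \(κ : Nat). succ κ) 0))
  ~> 4
the term's type:
  Nat


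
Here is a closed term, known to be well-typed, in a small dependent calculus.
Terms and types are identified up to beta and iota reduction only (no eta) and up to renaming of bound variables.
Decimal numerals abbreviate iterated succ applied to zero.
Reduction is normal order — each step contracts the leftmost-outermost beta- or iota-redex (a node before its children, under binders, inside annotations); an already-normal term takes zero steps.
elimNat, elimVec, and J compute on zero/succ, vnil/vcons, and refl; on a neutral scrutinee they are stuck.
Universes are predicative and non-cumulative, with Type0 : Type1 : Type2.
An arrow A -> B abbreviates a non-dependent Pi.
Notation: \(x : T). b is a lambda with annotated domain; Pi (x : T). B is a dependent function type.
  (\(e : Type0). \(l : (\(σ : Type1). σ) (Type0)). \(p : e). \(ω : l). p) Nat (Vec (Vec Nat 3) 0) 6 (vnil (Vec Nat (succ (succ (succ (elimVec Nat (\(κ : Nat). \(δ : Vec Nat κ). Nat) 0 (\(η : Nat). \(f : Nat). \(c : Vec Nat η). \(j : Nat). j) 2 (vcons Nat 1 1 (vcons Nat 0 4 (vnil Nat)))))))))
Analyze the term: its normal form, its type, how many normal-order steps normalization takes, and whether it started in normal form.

normal form:
  6
type:
  Nat
reduction steps (normal order): 4
started in normal form: no
first redex: a beta-redex


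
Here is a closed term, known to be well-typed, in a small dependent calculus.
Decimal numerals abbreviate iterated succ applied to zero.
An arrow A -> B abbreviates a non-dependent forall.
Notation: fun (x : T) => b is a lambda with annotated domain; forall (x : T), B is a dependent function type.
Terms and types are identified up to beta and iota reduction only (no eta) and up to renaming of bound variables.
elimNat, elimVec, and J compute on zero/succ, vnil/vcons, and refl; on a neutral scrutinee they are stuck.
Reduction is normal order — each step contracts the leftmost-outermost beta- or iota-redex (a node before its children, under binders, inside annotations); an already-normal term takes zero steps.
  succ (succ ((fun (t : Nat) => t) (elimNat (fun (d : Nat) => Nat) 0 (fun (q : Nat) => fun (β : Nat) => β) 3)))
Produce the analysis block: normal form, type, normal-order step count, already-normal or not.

resulting normal form:
  2
the term's type:
  Nat
reduction steps (normal order): 11
term was already normal: no
first contracted redex: a beta-redex


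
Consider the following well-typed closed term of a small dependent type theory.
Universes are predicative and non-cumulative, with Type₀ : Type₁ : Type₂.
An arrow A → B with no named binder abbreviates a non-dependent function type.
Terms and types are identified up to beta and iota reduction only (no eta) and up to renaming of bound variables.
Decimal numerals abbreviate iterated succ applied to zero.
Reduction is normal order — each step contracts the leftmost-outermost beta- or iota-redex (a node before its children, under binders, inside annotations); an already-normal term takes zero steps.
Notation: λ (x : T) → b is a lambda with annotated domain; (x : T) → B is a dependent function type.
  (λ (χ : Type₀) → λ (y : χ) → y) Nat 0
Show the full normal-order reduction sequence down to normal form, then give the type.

normal-order reduction sequence:
  (λ (χ : Type₀) → λ (y : χ) → y) Nat 0
  ~> (λ (χ : Nat) → χ) 0
  ~> 0
inferred type:
  Nat


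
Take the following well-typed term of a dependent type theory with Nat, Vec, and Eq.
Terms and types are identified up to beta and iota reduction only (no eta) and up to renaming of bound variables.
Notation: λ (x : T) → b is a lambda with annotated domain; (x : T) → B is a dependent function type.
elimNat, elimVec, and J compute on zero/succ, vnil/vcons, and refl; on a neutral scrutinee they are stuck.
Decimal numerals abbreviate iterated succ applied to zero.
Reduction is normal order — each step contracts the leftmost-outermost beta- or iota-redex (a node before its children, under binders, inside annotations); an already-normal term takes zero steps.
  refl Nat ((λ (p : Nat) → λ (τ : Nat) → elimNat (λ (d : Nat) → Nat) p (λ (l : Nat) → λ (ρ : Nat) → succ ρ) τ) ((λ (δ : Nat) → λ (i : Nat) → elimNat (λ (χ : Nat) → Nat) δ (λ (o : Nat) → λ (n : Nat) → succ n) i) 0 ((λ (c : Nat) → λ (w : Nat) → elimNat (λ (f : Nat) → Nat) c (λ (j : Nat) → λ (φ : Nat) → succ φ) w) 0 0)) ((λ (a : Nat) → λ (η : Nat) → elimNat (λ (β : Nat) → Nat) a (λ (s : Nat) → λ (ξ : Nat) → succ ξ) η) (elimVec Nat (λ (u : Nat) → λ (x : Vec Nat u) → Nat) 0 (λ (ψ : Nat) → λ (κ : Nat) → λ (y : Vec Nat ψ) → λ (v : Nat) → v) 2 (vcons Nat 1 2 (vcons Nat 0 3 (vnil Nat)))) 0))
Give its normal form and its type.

normal form:
  refl Nat 0
inferred type:
  Eq Nat 0 0


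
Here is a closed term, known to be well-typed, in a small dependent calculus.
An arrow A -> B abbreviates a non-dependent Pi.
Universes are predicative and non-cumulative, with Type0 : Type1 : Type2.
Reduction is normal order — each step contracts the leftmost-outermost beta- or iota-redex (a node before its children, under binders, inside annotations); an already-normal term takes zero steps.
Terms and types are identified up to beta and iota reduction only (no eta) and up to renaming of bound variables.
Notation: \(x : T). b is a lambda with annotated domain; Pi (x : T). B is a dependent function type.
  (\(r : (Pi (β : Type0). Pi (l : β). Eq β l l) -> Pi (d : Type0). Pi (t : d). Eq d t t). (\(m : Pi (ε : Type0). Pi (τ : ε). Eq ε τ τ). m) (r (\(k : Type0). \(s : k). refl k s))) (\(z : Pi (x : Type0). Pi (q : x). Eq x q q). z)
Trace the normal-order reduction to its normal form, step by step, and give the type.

normal-order reduction sequence:
  (\(r : (Pi (β : Type0). Pi (l : β). Eq β l l) -> Pi (d : Type0). Pi (t : d). Eq d t t). (\(m : Pi (ε : Type0). Pi (τ : ε). Eq ε τ τ). m) (r (\(k : Type0). \(s : k). refl k s))) (\(z : Pi (x : Type0). Pi (q : x). Eq x q q). z)
  ~> (\(r : Pi (β : Type0). Pi (l : β). Eq β l l). r) ((\(d : Pi (t : Type0). Pi (m : t). Eq t m m). d) (\(ε : Type0). \(τ : ε). refl ε τ))
  ~> (\(r : Pi (β : Type0). Pi (l : β). Eq β l l). r) (\(d : Type0). \(t : d). refl d t)
  ~> \(r : Type0). \(β : r). refl r β
inferred type:
  Pi (r : Type0). Pi (β : r). Eq r β β


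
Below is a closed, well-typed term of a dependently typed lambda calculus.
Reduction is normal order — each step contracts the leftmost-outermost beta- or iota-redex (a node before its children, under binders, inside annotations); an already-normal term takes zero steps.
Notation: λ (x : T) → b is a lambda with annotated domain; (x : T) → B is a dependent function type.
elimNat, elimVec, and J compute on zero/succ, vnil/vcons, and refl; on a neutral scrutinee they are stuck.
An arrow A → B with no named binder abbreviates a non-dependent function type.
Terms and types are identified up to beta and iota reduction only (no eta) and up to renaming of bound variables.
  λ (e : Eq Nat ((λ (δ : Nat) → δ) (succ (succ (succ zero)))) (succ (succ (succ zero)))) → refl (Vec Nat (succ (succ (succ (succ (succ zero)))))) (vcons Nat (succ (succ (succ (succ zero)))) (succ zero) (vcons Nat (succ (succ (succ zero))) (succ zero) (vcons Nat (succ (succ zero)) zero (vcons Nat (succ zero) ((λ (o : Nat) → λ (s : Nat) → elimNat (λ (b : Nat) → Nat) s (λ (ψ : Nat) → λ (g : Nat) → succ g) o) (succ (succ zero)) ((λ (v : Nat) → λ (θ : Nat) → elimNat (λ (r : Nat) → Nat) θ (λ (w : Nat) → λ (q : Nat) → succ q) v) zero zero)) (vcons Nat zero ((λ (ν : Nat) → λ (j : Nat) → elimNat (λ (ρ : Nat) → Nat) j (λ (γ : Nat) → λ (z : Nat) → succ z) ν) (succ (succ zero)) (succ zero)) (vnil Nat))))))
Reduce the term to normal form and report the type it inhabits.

resulting normal form:
  λ (e : Eq Nat (succ (succ (succ zero))) (succ (succ (succ zero)))) → refl (Vec Nat (succ (succ (succ (succ (succ zero)))))) (vcons Nat (succ (succ (succ (succ zero)))) (succ zero) (vcons Nat (succ (succ (succ zero))) (succ zero) (vcons Nat (succ (succ zero)) zero (vcons Nat (succ zero) (succ (succ zero)) (vcons Nat zero (succ (succ (succ zero))) (vnil Nat))))))
type:
  Eq Nat (succ (succ (succ zero))) (succ (succ (succ zero))) → Eq (Vec Nat (succ (succ (succ (succ (succ zero)))))) (vcons Nat (succ (succ (succ (succ zero)))) (succ zero) (vcons Nat (succ (succ (succ zero))) (succ zero) (vcons Nat (succ (succ zero)) zero (vcons Nat (succ zero) (succ (succ zero)) (vcons Nat zero (succ (succ (succ zero))) (vnil Nat)))))) (vcons Nat (succ (succ (succ (succ zero)))) (succ zero) (vcons Nat (succ (succ (succ zero))) (succ zero) (vcons Nat (succ (succ zero)) zero (vcons Nat (succ zero) (succ (succ zero)) (vcons Nat zero (succ (succ (succ zero))) (vnil Nat))))))


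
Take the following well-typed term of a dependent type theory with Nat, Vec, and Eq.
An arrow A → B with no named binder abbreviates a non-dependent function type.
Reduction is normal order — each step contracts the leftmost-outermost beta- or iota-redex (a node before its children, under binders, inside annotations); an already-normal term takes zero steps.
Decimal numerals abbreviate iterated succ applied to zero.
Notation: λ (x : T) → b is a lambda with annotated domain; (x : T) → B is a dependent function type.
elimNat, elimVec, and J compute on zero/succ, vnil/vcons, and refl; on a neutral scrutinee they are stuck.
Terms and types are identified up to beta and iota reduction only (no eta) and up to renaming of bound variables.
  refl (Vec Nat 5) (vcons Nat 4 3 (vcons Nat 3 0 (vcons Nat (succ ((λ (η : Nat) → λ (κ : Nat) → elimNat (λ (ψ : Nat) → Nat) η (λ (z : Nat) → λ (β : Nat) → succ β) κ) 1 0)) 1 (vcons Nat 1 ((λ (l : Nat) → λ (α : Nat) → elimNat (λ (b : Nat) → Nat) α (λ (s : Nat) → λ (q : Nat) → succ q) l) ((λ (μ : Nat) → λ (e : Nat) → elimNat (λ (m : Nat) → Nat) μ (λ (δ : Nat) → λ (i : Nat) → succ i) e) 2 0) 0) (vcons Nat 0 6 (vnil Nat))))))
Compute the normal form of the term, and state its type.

normal form:
  refl (Vec Nat 5) (vcons Nat 4 3 (vcons Nat 3 0 (vcons Nat 2 1 (vcons Nat 1 2 (vcons Nat 0 6 (vnil Nat))))))
the term's type:
  Eq (Vec Nat 5) (vcons Nat 4 3 (vcons Nat 3 0 (vcons Nat 2 1 (vcons Nat 1 2 (vcons Nat 0 6 (vnil Nat)))))) (vcons Nat 4 3 (vcons Nat 3 0 (vcons Nat 2 1 (vcons Nat 1 2 (vcons Nat 0 6 (vnil Nat))))))
observation: the term reaches its normal form after 15 normal-order steps.


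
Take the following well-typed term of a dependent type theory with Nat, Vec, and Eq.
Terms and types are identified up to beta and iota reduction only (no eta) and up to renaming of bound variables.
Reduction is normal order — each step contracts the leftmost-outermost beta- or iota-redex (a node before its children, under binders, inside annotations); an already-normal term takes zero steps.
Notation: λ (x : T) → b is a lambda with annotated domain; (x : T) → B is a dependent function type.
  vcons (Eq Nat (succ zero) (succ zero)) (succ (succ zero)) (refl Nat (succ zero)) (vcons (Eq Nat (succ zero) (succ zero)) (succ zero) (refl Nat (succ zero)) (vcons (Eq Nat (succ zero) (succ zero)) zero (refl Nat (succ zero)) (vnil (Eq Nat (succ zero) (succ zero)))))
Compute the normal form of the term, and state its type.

normal form:
  vcons (Eq Nat (succ zero) (succ zero)) (succ (succ zero)) (refl Nat (succ zero)) (vcons (Eq Nat (succ zero) (succ zero)) (succ zero) (refl Nat (succ zero)) (vcons (Eq Nat (succ zero) (succ zero)) zero (refl Nat (succ zero)) (vnil (Eq Nat (succ zero) (succ zero)))))
type:
  Vec (Eq Nat (succ zero) (succ zero)) (succ (succ (succ zero)))


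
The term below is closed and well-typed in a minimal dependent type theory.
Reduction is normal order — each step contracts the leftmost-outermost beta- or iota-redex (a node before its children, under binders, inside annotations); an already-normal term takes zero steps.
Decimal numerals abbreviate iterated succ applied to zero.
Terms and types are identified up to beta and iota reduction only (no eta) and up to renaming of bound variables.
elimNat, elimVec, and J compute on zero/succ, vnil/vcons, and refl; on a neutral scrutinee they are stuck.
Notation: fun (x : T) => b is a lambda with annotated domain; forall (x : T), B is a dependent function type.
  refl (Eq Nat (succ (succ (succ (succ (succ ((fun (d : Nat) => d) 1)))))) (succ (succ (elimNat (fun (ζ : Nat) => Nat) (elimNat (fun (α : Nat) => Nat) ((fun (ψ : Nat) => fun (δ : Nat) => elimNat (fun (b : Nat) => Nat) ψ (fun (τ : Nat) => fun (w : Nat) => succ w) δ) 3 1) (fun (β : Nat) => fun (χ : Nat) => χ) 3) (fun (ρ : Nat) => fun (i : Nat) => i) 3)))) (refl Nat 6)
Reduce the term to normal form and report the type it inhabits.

resulting normal form:
  refl (Eq Nat 6 6) (refl Nat 6)
type:
  Eq (Eq Nat 6 6) (refl Nat 6) (refl Nat 6)
observation: reduction starts at a beta-redex, and 27 normal-order steps reach the normal form.


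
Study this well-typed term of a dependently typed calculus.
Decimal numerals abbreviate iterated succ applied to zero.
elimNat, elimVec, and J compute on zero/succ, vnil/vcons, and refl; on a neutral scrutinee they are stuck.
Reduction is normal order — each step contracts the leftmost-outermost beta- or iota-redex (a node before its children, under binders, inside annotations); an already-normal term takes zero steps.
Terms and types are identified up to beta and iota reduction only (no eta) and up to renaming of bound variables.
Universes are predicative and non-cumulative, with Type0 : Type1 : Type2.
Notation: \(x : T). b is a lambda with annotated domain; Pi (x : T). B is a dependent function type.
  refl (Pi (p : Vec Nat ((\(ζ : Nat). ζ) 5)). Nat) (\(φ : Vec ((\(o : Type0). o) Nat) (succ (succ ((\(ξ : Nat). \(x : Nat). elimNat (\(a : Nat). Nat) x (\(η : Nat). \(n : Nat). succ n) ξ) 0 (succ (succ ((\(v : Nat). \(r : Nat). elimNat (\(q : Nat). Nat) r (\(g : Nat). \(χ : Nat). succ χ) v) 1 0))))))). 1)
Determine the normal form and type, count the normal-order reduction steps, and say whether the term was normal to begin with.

normal form:
  refl (Pi (p : Vec Nat 5). Nat) (\(ζ : Vec Nat 5). 1)
the term's type:
  Eq (Pi (p : Vec Nat 5). Nat) (\(ζ : Vec Nat 5). 1) (\(φ : Vec Nat 5). 1)
reduction steps (normal order): 11
term was already normal: no
first contracted redex: a beta-redex


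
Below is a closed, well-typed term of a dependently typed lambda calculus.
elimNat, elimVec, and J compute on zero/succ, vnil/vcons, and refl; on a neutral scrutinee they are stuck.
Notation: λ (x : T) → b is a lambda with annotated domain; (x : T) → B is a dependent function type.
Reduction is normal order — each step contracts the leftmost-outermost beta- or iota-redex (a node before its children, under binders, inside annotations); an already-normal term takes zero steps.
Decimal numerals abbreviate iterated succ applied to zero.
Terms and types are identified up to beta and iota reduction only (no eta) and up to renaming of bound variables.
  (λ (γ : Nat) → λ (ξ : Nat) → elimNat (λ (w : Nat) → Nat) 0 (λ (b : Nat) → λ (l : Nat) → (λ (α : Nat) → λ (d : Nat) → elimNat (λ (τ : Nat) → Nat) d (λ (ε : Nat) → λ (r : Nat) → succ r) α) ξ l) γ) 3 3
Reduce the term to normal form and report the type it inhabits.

normal form:
  9
inferred type:
  Nat


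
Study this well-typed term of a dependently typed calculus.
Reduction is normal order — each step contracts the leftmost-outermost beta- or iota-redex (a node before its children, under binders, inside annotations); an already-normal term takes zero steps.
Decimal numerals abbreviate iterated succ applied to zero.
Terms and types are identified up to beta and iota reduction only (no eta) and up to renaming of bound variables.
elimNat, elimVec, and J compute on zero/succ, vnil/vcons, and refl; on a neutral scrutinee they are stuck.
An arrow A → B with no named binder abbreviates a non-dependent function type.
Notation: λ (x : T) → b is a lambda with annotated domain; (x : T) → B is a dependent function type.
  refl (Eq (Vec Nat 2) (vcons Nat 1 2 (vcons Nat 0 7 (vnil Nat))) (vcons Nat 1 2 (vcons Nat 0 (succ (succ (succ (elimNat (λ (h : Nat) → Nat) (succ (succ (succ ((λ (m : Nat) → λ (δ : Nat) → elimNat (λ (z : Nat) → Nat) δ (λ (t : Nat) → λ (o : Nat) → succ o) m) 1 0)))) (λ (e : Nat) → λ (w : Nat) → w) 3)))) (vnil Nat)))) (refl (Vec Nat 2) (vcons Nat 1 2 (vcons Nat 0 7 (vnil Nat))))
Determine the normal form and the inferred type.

normal form:
  refl (Eq (Vec Nat 2) (vcons Nat 1 2 (vcons Nat 0 7 (vnil Nat))) (vcons Nat 1 2 (vcons Nat 0 7 (vnil Nat)))) (refl (Vec Nat 2) (vcons Nat 1 2 (vcons Nat 0 7 (vnil Nat))))
the term's type:
  Eq (Eq (Vec Nat 2) (vcons Nat 1 2 (vcons Nat 0 7 (vnil Nat))) (vcons Nat 1 2 (vcons Nat 0 7 (vnil Nat)))) (refl (Vec Nat 2) (vcons Nat 1 2 (vcons Nat 0 7 (vnil Nat)))) (refl (Vec Nat 2) (vcons Nat 1 2 (vcons Nat 0 7 (vnil Nat))))
observation: the first redex contracted is an elimNat iota-redex; the normal form is reached in 16 normal-order steps.


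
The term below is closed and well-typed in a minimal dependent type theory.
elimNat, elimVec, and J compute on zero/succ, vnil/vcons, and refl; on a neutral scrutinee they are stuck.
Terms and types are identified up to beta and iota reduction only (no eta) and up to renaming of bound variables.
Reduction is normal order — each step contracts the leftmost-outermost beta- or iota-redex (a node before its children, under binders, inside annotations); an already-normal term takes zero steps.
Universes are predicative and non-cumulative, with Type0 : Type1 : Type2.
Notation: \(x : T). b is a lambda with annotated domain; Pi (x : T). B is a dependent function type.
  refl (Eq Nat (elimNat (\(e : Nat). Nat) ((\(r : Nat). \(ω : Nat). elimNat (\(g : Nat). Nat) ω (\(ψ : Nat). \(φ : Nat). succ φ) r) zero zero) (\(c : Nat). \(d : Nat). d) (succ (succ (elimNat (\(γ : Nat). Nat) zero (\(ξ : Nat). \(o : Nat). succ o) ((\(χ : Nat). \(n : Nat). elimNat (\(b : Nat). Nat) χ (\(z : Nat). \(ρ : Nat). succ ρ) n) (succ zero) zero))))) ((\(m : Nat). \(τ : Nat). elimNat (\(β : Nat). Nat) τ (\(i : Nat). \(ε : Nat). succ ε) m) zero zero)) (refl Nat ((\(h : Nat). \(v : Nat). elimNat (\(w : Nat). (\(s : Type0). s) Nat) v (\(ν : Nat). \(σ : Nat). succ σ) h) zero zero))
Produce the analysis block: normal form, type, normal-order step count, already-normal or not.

resulting normal form:
  refl (Eq Nat zero zero) (refl Nat zero)
the term's type:
  Eq (Eq Nat zero zero) (refl Nat zero) (refl Nat zero)
reduction steps (normal order): 26
started in normal form: no
first contracted redex: an elimNat iota-redex


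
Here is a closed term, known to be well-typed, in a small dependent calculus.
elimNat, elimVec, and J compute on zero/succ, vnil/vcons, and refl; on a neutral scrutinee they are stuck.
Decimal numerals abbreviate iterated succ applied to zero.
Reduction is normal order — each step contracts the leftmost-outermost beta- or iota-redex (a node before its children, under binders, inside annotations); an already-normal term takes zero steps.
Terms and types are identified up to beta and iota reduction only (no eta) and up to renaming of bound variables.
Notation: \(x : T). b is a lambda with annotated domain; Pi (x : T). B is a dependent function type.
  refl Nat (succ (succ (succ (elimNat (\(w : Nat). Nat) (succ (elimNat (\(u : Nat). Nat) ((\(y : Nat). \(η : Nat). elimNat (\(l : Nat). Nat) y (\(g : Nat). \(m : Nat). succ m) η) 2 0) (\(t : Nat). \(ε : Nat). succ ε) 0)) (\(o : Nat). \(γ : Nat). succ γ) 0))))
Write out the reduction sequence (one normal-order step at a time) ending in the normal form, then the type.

normal-order reduction:
  refl Nat (succ (succ (succ (elimNat (\(w : Nat). Nat) (succ (elimNat (\(u : Nat). Nat) ((\(y : Nat). \(η : Nat). elimNat (\(l : Nat). Nat) y (\(g : Nat). \(m : Nat). succ m) η) 2 0) (\(t : Nat). \(ε : Nat). succ ε) 0)) (\(o : Nat). \(γ : Nat). succ γ) 0))))
  ~> refl Nat (succ (succ (succ (succ (elimNat (\(w : Nat). Nat) ((\(u : Nat). \(y : Nat). elimNat (\(η : Nat). Nat) u (\(l : Nat). \(g : Nat). succ g) y) 2 0) (\(m : Nat). \(t : Nat). succ t) 0)))))
  ~> refl Nat (succ (succ (succ (succ ((\(w : Nat). \(u : Nat). elimNat (\(y : Nat). Nat) w (\(η : Nat). \(l : Nat). succ l) u) 2 0)))))
  ~> refl Nat (succ (succ (succ (succ ((\(w : Nat). elimNat (\(u : Nat). Nat) 2 (\(y : Nat). \(η : Nat). succ η) w) 0)))))
  ~> refl Nat (succ (succ (succ (succ (elimNat (\(w : Nat). Nat) 2 (\(u : Nat). \(y : Nat). succ y) 0)))))
  ~> refl Nat 6
inferred type:
  Eq Nat 6 6


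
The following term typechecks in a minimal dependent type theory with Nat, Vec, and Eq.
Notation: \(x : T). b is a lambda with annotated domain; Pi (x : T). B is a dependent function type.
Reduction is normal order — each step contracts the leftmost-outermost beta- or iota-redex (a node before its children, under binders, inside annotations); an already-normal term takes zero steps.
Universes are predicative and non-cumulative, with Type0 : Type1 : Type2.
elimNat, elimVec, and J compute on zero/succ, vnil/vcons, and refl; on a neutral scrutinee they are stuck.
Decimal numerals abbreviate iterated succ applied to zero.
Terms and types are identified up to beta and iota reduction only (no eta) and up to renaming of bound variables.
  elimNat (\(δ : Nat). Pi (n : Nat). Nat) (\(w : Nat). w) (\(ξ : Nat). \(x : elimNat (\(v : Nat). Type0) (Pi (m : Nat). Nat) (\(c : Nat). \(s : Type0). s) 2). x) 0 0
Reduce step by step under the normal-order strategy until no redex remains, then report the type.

reduction (normal order):
  elimNat (\(δ : Nat). Pi (n : Nat). Nat) (\(w : Nat). w) (\(ξ : Nat). \(x : elimNat (\(v : Nat). Type0) (Pi (m : Nat). Nat) (\(c : Nat). \(s : Type0). s) 2). x) 0 0
  ~> (\(δ : Nat). δ) 0
  ~> 0
type:
  Nat
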